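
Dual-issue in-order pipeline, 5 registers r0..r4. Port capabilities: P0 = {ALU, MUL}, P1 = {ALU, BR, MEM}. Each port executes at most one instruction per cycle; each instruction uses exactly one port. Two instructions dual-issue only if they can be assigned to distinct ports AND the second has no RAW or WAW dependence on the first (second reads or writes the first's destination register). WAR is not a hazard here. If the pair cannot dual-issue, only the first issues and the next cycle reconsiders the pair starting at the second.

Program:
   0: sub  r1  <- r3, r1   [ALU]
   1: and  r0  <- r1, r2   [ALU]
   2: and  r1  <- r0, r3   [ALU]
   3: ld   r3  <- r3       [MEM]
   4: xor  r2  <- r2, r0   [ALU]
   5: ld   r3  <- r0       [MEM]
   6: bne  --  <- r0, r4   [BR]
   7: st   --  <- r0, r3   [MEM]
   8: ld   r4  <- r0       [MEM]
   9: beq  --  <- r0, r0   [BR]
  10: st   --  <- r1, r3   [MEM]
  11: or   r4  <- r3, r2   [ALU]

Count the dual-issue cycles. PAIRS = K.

#0 head=0: sub i0 RAW r1
#1 head=1: and i1 RAW r0
#2 head=2: and ld i2&i3 2-wide
#3 head=4: xor ld i4&i5 2-wide
#4 head=6: bne i6 no-port BR/MEM
#5 head=7: st i7 no-port MEM/MEM
#6 head=8: ld i8 no-port MEM/BR
#7 head=9: beq i9 no-port BR/MEM
#8 head=10: st or i10&i11 2-wide

PAIRS = 3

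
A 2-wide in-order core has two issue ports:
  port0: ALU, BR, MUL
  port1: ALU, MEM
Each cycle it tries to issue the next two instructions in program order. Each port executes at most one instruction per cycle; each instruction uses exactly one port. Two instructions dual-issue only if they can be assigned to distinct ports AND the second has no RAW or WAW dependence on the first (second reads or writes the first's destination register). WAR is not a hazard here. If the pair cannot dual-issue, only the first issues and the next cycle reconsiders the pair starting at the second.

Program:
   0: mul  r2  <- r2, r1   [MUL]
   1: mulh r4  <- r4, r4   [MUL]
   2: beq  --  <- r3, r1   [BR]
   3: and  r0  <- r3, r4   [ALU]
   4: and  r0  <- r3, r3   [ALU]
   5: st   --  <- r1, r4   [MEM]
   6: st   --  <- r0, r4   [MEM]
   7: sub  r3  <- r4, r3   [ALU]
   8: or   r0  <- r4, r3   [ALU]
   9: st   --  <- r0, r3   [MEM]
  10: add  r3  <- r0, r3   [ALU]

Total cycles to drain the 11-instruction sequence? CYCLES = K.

CYCLES = 7

0. mul @i0  | no-port MUL/MUL
1. mulh @i1  | no-port MUL/BR
2. beq/and @i2,i3  | 2-wide
3. and/st @i4,i5  | 2-wide
4. st/sub @i6,i7  | 2-wide
5. or @i8  | RAW r0
6. st/add @i9,i10  | 2-wide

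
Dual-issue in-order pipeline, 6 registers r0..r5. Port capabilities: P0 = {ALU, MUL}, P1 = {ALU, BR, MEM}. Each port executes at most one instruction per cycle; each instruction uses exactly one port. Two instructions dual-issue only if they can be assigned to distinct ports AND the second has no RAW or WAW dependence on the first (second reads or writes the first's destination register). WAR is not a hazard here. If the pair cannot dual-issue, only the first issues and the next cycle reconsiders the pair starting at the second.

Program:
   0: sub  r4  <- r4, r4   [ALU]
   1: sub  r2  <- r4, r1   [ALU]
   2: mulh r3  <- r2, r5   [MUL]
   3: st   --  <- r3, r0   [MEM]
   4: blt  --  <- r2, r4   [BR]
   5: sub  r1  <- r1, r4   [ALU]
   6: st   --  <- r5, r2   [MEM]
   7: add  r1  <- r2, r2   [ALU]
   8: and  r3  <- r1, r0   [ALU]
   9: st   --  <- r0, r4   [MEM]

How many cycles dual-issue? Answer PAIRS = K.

PAIRS = 3

[0] i0  sub  -- RAW r4
[1] i1  sub  -- RAW r2
[2] i2  mulh  -- RAW r3
[3] i3  st  -- no-port MEM/BR
[4] i4&i5  blt;sub  -- dual
[5] i6&i7  st;add  -- dual
[6] i8&i9  and;st  -- dual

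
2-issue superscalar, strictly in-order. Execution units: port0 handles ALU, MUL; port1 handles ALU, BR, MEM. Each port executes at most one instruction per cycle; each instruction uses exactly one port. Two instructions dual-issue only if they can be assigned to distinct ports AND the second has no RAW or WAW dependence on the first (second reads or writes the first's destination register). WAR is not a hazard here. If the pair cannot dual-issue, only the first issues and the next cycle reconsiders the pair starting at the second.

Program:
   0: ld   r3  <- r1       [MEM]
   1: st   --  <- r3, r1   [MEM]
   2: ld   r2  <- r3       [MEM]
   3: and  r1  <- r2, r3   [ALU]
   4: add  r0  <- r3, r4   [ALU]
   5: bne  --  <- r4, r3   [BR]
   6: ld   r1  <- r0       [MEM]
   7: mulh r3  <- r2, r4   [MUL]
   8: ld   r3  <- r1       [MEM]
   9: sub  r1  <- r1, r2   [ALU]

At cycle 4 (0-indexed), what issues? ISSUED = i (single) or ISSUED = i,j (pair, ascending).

t=0 i0:ld.MEM ; no-port MEM/MEM
t=1 i1:st.MEM ; no-port MEM/MEM
t=2 i2:ld.MEM ; RAW r2
t=3 i3/i4:and.ALU/add.ALU ; dual
t=4 i5:bne.BR ; no-port BR/MEM
t=5 i6/i7:ld.MEM/mulh.MUL ; dual
t=6 i8/i9:ld.MEM/sub.ALU ; dual

ISSUED = 5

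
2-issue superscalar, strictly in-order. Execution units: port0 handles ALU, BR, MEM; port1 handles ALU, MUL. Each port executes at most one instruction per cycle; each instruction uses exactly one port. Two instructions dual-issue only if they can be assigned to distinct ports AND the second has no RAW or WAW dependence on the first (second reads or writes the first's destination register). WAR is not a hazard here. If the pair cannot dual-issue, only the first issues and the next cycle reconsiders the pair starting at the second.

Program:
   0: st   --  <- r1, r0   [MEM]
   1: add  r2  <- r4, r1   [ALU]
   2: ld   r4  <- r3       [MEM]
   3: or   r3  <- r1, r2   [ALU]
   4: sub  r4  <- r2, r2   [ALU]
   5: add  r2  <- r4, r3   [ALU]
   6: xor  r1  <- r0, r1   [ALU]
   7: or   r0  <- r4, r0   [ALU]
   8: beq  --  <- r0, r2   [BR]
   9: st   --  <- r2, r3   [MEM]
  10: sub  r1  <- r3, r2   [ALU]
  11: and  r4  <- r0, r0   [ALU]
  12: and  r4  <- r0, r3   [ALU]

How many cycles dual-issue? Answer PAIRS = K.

t=0 i0,i1:st.MEM;add.ALU ; pair
t=1 i2,i3:ld.MEM;or.ALU ; pair
t=2 i4:sub.ALU ; RAW r4
t=3 i5,i6:add.ALU;xor.ALU ; pair
t=4 i7:or.ALU ; RAW r0
t=5 i8:beq.BR ; no-port BR/MEM
t=6 i9,i10:st.MEM;sub.ALU ; pair
t=7 i11:and.ALU ; WAW r4
t=8 i12:and.ALU ; tail

PAIRS = 4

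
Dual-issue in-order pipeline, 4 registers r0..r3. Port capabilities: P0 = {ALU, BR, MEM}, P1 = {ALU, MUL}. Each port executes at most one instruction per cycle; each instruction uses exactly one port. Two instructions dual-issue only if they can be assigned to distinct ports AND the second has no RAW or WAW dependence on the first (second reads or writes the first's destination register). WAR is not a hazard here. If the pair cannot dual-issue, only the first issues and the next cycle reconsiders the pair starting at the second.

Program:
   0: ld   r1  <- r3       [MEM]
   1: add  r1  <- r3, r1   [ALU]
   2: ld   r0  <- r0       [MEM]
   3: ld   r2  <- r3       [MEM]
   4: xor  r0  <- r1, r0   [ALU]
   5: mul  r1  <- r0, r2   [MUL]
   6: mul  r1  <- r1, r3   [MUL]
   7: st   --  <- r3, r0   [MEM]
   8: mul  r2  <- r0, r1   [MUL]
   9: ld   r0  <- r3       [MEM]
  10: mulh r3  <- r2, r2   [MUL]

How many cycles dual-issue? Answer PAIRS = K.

PAIRS = 4

#0 head=0: ld.MEM i0 RAW+WAW r1
#1 head=1: add.ALU ld.MEM i1,i2 2-wide
#2 head=3: ld.MEM xor.ALU i3,i4 2-wide
#3 head=5: mul.MUL i5 no-port MUL/MUL
#4 head=6: mul.MUL st.MEM i6,i7 2-wide
#5 head=8: mul.MUL ld.MEM i8,i9 2-wide
#6 head=10: mulh.MUL i10 tail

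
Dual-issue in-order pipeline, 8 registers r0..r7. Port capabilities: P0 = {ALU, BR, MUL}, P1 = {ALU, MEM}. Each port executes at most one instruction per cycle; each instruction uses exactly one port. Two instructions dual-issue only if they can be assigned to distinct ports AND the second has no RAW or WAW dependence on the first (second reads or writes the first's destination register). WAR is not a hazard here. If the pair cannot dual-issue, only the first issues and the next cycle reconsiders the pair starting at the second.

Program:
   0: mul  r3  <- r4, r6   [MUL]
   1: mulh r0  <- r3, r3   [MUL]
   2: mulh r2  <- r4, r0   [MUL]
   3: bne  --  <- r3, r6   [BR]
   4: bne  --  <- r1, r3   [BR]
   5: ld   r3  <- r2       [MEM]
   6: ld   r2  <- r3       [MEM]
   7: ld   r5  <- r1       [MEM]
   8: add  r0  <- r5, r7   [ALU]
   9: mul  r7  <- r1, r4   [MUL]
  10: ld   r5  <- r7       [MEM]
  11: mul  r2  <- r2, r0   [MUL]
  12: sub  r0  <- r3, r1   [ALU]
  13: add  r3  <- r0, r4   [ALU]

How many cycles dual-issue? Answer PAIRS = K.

PAIRS = 3

#0 head=0: mul i0 no-port MUL/MUL
#1 head=1: mulh i1 no-port MUL/MUL
#2 head=2: mulh i2 no-port MUL/BR
#3 head=3: bne i3 no-port BR/BR
#4 head=4: bne;ld i4/i5 dual
#5 head=6: ld i6 no-port MEM/MEM
#6 head=7: ld i7 RAW r5
#7 head=8: add;mul i8/i9 dual
#8 head=10: ld;mul i10/i11 dual
#9 head=12: sub i12 RAW r0
#10 head=13: add i13 tail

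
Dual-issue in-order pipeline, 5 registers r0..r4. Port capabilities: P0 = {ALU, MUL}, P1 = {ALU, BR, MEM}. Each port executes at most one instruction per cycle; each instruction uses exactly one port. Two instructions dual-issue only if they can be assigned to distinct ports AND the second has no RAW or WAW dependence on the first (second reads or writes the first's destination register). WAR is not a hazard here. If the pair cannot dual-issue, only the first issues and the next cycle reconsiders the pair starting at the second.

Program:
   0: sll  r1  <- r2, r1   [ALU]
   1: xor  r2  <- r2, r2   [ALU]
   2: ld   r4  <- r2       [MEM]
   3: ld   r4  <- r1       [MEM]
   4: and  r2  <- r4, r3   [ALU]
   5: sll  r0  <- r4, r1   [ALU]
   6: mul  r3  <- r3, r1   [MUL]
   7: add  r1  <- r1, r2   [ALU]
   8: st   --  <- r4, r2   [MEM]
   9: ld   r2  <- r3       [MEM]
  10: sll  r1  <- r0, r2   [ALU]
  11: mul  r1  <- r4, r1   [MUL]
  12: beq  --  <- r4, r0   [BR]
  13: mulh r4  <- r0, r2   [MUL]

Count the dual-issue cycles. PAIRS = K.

PAIRS = 4

  cy0 -> i0+i1 (sll.ALU xor.ALU) dual
  cy1 -> i2 (ld.MEM) no-port MEM/MEM
  cy2 -> i3 (ld.MEM) RAW r4
  cy3 -> i4+i5 (and.ALU sll.ALU) dual
  cy4 -> i6+i7 (mul.MUL add.ALU) dual
  cy5 -> i8 (st.MEM) no-port MEM/MEM
  cy6 -> i9 (ld.MEM) RAW r2
  cy7 -> i10 (sll.ALU) RAW+WAW r1
  cy8 -> i11+i12 (mul.MUL beq.BR) dual
  cy9 -> i13 (mulh.MUL) tail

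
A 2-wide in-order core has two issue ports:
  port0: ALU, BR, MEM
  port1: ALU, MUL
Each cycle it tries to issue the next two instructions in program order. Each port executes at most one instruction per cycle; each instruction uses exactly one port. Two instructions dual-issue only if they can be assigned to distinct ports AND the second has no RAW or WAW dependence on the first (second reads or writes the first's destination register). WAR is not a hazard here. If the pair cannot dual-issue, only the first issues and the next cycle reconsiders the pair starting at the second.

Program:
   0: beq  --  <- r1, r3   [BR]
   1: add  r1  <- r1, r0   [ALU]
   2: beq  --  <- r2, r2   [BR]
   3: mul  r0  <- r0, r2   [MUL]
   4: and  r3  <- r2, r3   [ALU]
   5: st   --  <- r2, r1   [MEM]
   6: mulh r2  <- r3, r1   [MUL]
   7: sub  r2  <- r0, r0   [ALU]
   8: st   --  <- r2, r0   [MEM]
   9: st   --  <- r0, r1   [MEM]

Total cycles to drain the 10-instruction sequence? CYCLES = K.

CYCLES = 7

t=0 i0/i1:beq add ; dual
t=1 i2/i3:beq mul ; dual
t=2 i4/i5:and st ; dual
t=3 i6:mulh ; WAW r2
t=4 i7:sub ; RAW r2
t=5 i8:st ; no-port MEM/MEM
t=6 i9:st ; tail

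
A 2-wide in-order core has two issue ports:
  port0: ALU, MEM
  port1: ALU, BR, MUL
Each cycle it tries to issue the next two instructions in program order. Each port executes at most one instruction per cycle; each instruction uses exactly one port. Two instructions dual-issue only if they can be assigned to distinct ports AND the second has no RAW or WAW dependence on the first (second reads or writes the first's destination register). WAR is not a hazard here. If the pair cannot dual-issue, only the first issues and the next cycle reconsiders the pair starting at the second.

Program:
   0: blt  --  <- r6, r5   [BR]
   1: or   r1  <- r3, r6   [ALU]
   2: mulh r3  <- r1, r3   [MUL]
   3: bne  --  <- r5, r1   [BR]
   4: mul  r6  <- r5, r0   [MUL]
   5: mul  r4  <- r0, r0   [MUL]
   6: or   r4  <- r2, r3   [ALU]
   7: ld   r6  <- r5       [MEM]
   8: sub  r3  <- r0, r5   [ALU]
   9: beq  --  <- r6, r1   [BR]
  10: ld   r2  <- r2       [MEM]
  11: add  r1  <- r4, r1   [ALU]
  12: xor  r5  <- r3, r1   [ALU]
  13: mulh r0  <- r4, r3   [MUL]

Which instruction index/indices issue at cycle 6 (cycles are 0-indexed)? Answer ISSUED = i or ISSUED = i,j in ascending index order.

0. blt.BR or.ALU @i0+i1  | 2-wide
1. mulh.MUL @i2  | no-port MUL/BR
2. bne.BR @i3  | no-port BR/MUL
3. mul.MUL @i4  | no-port MUL/MUL
4. mul.MUL @i5  | WAW r4
5. or.ALU ld.MEM @i6+i7  | 2-wide
6. sub.ALU beq.BR @i8+i9  | 2-wide
7. ld.MEM add.ALU @i10+i11  | 2-wide
8. xor.ALU mulh.MUL @i12+i13  | 2-wide

ISSUED = 8,9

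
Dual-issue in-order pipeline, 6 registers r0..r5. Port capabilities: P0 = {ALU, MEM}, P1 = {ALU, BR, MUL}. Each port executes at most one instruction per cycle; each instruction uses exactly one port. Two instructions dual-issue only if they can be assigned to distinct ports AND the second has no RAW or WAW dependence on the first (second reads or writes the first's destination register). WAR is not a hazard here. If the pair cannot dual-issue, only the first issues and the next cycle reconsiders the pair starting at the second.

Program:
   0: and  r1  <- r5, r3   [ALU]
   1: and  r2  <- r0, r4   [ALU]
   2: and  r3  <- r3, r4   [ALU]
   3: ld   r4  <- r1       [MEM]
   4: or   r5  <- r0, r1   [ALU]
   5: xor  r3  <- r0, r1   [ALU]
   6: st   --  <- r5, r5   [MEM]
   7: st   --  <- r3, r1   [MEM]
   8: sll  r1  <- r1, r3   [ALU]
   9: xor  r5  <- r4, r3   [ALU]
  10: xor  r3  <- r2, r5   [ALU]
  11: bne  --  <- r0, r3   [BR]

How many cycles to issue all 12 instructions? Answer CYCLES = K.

0. and and @i0/i1  | dual
1. and ld @i2/i3  | dual
2. or xor @i4/i5  | dual
3. st @i6  | no-port MEM/MEM
4. st sll @i7/i8  | dual
5. xor @i9  | RAW r5
6. xor @i10  | RAW r3
7. bne @i11  | tail

CYCLES = 8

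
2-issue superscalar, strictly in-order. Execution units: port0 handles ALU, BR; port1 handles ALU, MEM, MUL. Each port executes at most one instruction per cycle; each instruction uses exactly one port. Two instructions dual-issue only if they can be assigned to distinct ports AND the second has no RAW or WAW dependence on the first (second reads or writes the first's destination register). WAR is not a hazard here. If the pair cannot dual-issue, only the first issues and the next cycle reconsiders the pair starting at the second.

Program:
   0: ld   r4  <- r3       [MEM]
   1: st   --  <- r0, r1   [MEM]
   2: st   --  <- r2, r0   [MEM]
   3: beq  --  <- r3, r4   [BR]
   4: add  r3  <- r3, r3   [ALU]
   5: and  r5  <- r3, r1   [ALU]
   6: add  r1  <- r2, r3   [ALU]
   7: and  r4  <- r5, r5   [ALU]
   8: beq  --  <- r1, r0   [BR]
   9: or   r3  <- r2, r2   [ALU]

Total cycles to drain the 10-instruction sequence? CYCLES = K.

CYCLES = 7

0. ld @i0  | no-port MEM/MEM
1. st @i1  | no-port MEM/MEM
2. st beq @i2,i3  | dual
3. add @i4  | RAW r3
4. and add @i5,i6  | dual
5. and beq @i7,i8  | dual
6. or @i9  | tail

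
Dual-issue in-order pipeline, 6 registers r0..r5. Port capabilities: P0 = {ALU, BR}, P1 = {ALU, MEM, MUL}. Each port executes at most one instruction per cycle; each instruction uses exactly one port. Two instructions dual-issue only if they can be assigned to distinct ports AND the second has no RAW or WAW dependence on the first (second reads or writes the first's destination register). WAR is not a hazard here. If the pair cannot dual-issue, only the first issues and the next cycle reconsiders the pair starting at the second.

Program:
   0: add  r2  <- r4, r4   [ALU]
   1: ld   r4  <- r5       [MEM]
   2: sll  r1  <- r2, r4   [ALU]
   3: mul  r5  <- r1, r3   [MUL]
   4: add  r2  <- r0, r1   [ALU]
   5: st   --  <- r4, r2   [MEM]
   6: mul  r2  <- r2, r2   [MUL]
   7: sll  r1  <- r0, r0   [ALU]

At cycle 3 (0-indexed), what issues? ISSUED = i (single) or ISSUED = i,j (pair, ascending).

c0: i0&i1 add+ld  pair
c1: i2 sll  RAW r1
c2: i3&i4 mul+add  pair
c3: i5 st  no-port MEM/MUL
c4: i6&i7 mul+sll  pair

ISSUED = 5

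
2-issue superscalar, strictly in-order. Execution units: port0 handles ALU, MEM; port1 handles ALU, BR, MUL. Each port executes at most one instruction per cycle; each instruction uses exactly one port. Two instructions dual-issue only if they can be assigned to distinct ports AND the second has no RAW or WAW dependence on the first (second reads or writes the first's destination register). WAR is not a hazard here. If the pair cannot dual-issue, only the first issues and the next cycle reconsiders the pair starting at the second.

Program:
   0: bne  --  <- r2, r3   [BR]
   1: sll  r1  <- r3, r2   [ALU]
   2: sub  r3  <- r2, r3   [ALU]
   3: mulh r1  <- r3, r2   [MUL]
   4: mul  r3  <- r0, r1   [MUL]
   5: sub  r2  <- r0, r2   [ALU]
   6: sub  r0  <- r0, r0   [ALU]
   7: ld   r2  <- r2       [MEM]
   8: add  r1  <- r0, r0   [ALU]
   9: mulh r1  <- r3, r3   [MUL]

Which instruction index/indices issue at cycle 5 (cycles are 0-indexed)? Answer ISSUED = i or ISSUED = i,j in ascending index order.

ISSUED = 8

#0 head=0: bne.BR;sll.ALU i0&i1 dual
#1 head=2: sub.ALU i2 RAW r3
#2 head=3: mulh.MUL i3 no-port MUL/MUL
#3 head=4: mul.MUL;sub.ALU i4&i5 dual
#4 head=6: sub.ALU;ld.MEM i6&i7 dual
#5 head=8: add.ALU i8 WAW r1
#6 head=9: mulh.MUL i9 tail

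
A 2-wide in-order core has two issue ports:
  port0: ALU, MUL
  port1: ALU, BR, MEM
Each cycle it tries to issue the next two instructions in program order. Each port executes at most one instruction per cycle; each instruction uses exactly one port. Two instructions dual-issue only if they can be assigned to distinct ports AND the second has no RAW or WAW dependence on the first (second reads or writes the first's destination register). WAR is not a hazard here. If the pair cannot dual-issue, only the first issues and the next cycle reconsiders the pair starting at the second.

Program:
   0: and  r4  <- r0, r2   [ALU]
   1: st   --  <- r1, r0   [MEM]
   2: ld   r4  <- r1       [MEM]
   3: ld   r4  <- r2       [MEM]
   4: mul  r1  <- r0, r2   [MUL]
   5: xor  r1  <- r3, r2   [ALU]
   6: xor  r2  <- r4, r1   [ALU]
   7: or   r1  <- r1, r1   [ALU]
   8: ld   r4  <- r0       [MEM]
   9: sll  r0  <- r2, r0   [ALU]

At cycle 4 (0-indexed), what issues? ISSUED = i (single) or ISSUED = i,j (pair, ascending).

ISSUED = 6,7

[0] i0+i1  and.ALU st.MEM  -- dual
[1] i2  ld.MEM  -- no-port MEM/MEM
[2] i3+i4  ld.MEM mul.MUL  -- dual
[3] i5  xor.ALU  -- RAW r1
[4] i6+i7  xor.ALU or.ALU  -- dual
[5] i8+i9  ld.MEM sll.ALU  -- dual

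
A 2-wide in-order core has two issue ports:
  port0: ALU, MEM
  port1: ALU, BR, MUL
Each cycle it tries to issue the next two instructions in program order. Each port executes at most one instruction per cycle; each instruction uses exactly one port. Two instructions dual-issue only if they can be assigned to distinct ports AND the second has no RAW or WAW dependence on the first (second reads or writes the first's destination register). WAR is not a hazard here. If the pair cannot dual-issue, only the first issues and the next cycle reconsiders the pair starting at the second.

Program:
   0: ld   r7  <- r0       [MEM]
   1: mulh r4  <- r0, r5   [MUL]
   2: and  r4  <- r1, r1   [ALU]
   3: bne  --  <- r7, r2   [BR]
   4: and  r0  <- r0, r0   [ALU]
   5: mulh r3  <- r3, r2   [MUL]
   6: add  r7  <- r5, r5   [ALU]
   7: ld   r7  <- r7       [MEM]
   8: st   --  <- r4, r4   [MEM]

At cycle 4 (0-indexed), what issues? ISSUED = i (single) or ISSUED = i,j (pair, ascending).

c0: i0&i1 ld.MEM/mulh.MUL  dual
c1: i2&i3 and.ALU/bne.BR  dual
c2: i4&i5 and.ALU/mulh.MUL  dual
c3: i6 add.ALU  RAW+WAW r7
c4: i7 ld.MEM  no-port MEM/MEM
c5: i8 st.MEM  tail

ISSUED = 7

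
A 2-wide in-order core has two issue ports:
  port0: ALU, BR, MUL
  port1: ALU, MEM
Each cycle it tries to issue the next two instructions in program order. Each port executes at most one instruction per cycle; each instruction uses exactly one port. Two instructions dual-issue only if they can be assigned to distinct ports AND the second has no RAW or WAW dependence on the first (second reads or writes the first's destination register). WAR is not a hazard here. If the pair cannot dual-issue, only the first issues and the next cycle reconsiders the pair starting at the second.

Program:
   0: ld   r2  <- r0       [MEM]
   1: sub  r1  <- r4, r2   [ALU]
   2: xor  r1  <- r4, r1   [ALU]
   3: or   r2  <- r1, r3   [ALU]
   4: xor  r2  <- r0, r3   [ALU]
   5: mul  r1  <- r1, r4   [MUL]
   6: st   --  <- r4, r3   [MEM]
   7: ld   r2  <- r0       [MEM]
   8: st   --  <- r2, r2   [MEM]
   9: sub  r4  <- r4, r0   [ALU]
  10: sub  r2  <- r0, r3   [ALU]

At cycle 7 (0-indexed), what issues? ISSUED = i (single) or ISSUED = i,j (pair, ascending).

#0 head=0: ld i0 RAW r2
#1 head=1: sub i1 RAW+WAW r1
#2 head=2: xor i2 RAW r1
#3 head=3: or i3 WAW r2
#4 head=4: xor mul i4&i5 dual
#5 head=6: st i6 no-port MEM/MEM
#6 head=7: ld i7 no-port MEM/MEM
#7 head=8: st sub i8&i9 dual
#8 head=10: sub i10 tail

ISSUED = 8,9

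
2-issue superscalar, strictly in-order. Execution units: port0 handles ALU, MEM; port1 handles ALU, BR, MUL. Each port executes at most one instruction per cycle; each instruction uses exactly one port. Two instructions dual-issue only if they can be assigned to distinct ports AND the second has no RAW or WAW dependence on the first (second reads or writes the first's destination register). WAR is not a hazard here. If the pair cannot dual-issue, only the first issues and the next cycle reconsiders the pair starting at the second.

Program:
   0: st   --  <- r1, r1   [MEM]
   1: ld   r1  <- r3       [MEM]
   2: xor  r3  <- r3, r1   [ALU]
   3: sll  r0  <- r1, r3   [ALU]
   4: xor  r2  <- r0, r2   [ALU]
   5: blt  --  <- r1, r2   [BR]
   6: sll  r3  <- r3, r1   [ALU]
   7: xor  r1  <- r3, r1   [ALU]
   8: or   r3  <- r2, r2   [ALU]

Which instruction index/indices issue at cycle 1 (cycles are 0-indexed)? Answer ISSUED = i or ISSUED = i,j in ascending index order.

t=0 i0:st.MEM ; no-port MEM/MEM
t=1 i1:ld.MEM ; RAW r1
t=2 i2:xor.ALU ; RAW r3
t=3 i3:sll.ALU ; RAW r0
t=4 i4:xor.ALU ; RAW r2
t=5 i5,i6:blt.BR+sll.ALU ; pair
t=6 i7,i8:xor.ALU+or.ALU ; pair

ISSUED = 1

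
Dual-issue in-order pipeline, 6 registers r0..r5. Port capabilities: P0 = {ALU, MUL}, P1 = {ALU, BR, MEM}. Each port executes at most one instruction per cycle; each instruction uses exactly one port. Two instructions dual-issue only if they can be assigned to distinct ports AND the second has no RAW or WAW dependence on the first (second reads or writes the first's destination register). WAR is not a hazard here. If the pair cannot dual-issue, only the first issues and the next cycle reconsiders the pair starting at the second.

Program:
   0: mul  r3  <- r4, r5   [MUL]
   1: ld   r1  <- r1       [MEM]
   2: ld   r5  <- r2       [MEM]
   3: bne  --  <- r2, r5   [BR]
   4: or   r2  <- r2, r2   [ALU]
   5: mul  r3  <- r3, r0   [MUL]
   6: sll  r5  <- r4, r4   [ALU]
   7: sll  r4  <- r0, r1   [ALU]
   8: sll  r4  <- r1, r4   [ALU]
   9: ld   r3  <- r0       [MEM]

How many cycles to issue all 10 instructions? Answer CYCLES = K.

#0 head=0: mul.MUL;ld.MEM i0/i1 2-wide
#1 head=2: ld.MEM i2 no-port MEM/BR
#2 head=3: bne.BR;or.ALU i3/i4 2-wide
#3 head=5: mul.MUL;sll.ALU i5/i6 2-wide
#4 head=7: sll.ALU i7 RAW+WAW r4
#5 head=8: sll.ALU;ld.MEM i8/i9 2-wide

CYCLES = 6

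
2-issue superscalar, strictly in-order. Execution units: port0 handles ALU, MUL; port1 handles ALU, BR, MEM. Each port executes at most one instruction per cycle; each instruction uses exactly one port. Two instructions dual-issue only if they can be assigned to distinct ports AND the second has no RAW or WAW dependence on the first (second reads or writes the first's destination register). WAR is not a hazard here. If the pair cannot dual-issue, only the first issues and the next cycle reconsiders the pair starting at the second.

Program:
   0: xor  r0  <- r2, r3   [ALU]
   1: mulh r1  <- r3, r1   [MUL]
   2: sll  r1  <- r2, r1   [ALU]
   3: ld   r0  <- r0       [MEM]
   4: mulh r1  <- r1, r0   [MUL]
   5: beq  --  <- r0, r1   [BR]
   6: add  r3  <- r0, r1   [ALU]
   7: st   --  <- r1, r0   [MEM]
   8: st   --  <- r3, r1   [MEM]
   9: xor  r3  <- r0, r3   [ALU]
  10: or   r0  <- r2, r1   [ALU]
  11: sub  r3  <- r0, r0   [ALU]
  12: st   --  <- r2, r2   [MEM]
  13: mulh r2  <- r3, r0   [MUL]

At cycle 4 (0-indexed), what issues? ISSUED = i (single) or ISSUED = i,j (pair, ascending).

ISSUED = 7

#0 head=0: xor/mulh i0,i1 2-wide
#1 head=2: sll/ld i2,i3 2-wide
#2 head=4: mulh i4 RAW r1
#3 head=5: beq/add i5,i6 2-wide
#4 head=7: st i7 no-port MEM/MEM
#5 head=8: st/xor i8,i9 2-wide
#6 head=10: or i10 RAW r0
#7 head=11: sub/st i11,i12 2-wide
#8 head=13: mulh i13 tail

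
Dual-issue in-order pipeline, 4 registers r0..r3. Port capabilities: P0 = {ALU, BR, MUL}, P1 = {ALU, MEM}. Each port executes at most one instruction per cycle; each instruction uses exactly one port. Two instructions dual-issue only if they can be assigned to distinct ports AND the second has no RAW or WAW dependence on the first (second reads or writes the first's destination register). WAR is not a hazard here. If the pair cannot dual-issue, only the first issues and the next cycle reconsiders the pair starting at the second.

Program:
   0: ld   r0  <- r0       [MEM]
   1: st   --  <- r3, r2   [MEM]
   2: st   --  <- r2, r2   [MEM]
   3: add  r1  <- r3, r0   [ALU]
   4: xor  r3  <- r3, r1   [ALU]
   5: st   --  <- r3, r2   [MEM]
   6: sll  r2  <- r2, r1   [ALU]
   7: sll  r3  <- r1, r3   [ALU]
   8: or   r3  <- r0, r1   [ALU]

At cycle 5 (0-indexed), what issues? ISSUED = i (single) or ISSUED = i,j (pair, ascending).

ISSUED = 7

#0 head=0: ld i0 no-port MEM/MEM
#1 head=1: st i1 no-port MEM/MEM
#2 head=2: st;add i2/i3 dual
#3 head=4: xor i4 RAW r3
#4 head=5: st;sll i5/i6 dual
#5 head=7: sll i7 WAW r3
#6 head=8: or i8 tail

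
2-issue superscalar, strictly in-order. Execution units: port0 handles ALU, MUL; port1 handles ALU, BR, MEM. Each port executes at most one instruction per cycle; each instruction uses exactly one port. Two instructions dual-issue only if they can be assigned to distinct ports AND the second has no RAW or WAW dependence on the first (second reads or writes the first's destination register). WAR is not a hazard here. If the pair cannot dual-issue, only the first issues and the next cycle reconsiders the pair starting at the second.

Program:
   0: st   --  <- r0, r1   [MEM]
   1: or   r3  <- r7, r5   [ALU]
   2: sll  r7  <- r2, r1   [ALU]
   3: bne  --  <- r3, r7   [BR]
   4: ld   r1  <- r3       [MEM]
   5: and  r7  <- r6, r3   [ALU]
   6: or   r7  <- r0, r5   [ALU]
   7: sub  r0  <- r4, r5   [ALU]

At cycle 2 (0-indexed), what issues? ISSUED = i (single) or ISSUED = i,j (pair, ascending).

ISSUED = 3

#0 head=0: st.MEM;or.ALU i0+i1 pair
#1 head=2: sll.ALU i2 RAW r7
#2 head=3: bne.BR i3 no-port BR/MEM
#3 head=4: ld.MEM;and.ALU i4+i5 pair
#4 head=6: or.ALU;sub.ALU i6+i7 pair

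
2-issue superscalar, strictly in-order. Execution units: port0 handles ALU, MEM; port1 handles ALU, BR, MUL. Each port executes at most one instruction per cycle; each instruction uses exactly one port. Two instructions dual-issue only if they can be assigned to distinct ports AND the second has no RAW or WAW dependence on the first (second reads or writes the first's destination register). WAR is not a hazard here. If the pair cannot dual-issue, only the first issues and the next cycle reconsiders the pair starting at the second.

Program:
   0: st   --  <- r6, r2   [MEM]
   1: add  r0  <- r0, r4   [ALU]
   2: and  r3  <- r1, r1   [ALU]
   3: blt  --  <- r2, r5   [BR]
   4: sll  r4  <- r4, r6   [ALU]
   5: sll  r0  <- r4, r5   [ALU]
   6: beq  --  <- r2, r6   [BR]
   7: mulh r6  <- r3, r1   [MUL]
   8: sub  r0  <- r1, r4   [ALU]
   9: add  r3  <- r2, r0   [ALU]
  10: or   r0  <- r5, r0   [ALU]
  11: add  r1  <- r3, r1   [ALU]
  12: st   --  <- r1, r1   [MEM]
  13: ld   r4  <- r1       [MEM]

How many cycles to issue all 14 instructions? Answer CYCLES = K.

CYCLES = 9

0. st.MEM;add.ALU @i0&i1  | 2-wide
1. and.ALU;blt.BR @i2&i3  | 2-wide
2. sll.ALU @i4  | RAW r4
3. sll.ALU;beq.BR @i5&i6  | 2-wide
4. mulh.MUL;sub.ALU @i7&i8  | 2-wide
5. add.ALU;or.ALU @i9&i10  | 2-wide
6. add.ALU @i11  | RAW r1
7. st.MEM @i12  | no-port MEM/MEM
8. ld.MEM @i13  | tail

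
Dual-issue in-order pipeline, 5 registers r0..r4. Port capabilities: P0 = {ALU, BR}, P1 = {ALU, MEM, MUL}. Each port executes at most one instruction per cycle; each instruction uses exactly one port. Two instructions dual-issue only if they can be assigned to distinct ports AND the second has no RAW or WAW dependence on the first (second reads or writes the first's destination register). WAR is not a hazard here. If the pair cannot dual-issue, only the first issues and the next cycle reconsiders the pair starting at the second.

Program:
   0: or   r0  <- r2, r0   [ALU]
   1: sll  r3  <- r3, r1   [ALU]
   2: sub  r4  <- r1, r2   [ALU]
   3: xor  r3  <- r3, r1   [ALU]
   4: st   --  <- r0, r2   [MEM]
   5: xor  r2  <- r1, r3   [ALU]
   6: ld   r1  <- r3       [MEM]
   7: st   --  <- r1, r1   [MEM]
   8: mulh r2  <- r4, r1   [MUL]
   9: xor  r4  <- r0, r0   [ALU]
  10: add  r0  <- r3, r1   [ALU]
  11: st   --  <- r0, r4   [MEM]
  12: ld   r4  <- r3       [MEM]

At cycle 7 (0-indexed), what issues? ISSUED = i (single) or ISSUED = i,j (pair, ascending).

t=0 i0+i1:or.ALU;sll.ALU ; 2-wide
t=1 i2+i3:sub.ALU;xor.ALU ; 2-wide
t=2 i4+i5:st.MEM;xor.ALU ; 2-wide
t=3 i6:ld.MEM ; no-port MEM/MEM
t=4 i7:st.MEM ; no-port MEM/MUL
t=5 i8+i9:mulh.MUL;xor.ALU ; 2-wide
t=6 i10:add.ALU ; RAW r0
t=7 i11:st.MEM ; no-port MEM/MEM
t=8 i12:ld.MEM ; tail

ISSUED = 11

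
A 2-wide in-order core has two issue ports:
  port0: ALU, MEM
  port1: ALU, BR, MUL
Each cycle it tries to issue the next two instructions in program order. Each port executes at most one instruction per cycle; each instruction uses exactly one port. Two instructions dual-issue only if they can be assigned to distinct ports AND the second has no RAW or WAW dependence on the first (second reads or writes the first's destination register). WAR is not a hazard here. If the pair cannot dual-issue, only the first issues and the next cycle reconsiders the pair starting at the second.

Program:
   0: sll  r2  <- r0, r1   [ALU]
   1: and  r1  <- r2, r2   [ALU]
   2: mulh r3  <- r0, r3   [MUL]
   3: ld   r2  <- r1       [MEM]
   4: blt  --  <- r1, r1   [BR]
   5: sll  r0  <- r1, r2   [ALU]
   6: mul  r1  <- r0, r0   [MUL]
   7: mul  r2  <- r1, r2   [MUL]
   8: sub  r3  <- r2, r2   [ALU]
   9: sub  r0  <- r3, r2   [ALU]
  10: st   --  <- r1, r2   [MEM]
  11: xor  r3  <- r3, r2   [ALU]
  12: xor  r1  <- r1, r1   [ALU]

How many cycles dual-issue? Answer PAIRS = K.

#0 head=0: sll.ALU i0 RAW r2
#1 head=1: and.ALU+mulh.MUL i1,i2 dual
#2 head=3: ld.MEM+blt.BR i3,i4 dual
#3 head=5: sll.ALU i5 RAW r0
#4 head=6: mul.MUL i6 no-port MUL/MUL
#5 head=7: mul.MUL i7 RAW r2
#6 head=8: sub.ALU i8 RAW r3
#7 head=9: sub.ALU+st.MEM i9,i10 dual
#8 head=11: xor.ALU+xor.ALU i11,i12 dual

PAIRS = 4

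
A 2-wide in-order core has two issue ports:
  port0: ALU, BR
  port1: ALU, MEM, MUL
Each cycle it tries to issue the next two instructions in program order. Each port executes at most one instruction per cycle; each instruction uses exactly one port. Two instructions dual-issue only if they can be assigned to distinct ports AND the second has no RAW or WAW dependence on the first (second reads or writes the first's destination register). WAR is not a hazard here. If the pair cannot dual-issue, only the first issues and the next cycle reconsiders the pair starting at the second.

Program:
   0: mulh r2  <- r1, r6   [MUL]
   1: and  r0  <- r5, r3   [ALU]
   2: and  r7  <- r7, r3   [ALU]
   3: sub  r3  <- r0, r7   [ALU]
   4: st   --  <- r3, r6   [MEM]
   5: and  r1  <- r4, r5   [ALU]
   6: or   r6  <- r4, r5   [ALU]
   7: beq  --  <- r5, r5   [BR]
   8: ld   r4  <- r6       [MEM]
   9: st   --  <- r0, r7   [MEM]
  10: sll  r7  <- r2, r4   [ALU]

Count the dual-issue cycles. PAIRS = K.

#0 head=0: mulh.MUL+and.ALU i0+i1 2-wide
#1 head=2: and.ALU i2 RAW r7
#2 head=3: sub.ALU i3 RAW r3
#3 head=4: st.MEM+and.ALU i4+i5 2-wide
#4 head=6: or.ALU+beq.BR i6+i7 2-wide
#5 head=8: ld.MEM i8 no-port MEM/MEM
#6 head=9: st.MEM+sll.ALU i9+i10 2-wide

PAIRS = 4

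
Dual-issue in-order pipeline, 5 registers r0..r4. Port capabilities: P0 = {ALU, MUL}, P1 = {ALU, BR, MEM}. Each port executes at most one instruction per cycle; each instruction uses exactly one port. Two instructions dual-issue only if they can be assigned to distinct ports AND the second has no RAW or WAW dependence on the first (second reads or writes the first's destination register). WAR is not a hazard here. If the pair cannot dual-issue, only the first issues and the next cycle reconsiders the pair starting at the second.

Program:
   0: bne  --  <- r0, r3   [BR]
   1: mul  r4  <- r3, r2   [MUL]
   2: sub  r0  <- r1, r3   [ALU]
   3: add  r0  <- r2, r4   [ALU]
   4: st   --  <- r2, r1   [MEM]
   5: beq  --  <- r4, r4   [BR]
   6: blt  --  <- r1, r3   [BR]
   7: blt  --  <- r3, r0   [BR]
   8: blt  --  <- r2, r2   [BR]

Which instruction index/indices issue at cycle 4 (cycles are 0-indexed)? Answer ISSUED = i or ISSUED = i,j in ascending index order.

c0: i0+i1 bne;mul  dual
c1: i2 sub  WAW r0
c2: i3+i4 add;st  dual
c3: i5 beq  no-port BR/BR
c4: i6 blt  no-port BR/BR
c5: i7 blt  no-port BR/BR
c6: i8 blt  tail

ISSUED = 6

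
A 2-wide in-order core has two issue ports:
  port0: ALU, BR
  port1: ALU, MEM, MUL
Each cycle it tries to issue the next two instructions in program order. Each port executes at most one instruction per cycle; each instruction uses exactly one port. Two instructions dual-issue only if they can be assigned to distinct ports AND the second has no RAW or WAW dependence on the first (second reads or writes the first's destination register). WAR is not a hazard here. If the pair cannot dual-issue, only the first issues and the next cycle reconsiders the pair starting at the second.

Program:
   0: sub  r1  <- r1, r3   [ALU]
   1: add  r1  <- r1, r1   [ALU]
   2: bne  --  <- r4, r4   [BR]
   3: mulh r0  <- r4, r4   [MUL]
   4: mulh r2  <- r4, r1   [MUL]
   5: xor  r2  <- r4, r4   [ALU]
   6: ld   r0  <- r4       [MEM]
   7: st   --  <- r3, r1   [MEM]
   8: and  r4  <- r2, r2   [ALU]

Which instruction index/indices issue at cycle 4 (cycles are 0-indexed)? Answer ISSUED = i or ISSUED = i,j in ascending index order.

ISSUED = 5,6

t=0 i0:sub.ALU ; RAW+WAW r1
t=1 i1/i2:add.ALU/bne.BR ; pair
t=2 i3:mulh.MUL ; no-port MUL/MUL
t=3 i4:mulh.MUL ; WAW r2
t=4 i5/i6:xor.ALU/ld.MEM ; pair
t=5 i7/i8:st.MEM/and.ALU ; pair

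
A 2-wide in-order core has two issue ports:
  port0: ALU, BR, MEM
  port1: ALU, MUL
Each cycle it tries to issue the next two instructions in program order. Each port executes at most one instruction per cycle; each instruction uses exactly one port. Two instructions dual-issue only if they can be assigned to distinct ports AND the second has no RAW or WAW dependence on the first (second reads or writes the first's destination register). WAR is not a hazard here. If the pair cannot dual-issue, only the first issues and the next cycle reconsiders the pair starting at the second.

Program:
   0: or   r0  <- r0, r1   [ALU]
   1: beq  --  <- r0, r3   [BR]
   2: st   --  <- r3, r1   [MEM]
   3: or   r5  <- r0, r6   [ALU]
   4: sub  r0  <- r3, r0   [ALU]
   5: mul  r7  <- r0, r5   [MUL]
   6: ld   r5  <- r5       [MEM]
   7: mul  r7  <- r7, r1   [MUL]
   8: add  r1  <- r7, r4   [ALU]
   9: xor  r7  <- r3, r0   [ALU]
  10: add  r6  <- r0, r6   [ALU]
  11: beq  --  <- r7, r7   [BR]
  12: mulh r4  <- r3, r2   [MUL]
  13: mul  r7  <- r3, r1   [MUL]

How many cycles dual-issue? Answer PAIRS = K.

PAIRS = 4

[0] i0  or  -- RAW r0
[1] i1  beq  -- no-port BR/MEM
[2] i2+i3  st/or  -- pair
[3] i4  sub  -- RAW r0
[4] i5+i6  mul/ld  -- pair
[5] i7  mul  -- RAW r7
[6] i8+i9  add/xor  -- pair
[7] i10+i11  add/beq  -- pair
[8] i12  mulh  -- no-port MUL/MUL
[9] i13  mul  -- tail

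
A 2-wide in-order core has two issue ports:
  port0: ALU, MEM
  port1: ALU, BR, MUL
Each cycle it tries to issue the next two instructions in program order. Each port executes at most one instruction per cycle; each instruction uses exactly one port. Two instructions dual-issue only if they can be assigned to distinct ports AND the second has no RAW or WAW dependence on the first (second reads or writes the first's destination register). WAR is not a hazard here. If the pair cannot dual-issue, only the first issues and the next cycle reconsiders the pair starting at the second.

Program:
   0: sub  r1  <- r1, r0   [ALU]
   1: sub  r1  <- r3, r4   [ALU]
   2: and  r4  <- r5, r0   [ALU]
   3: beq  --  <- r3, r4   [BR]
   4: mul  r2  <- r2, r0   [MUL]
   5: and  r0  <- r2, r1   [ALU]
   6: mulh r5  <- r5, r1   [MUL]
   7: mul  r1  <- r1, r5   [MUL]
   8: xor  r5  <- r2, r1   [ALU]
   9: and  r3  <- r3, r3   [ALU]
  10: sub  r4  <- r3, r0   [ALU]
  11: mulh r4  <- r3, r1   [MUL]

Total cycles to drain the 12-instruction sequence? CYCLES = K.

t=0 i0:sub ; WAW r1
t=1 i1,i2:sub;and ; 2-wide
t=2 i3:beq ; no-port BR/MUL
t=3 i4:mul ; RAW r2
t=4 i5,i6:and;mulh ; 2-wide
t=5 i7:mul ; RAW r1
t=6 i8,i9:xor;and ; 2-wide
t=7 i10:sub ; WAW r4
t=8 i11:mulh ; tail

CYCLES = 9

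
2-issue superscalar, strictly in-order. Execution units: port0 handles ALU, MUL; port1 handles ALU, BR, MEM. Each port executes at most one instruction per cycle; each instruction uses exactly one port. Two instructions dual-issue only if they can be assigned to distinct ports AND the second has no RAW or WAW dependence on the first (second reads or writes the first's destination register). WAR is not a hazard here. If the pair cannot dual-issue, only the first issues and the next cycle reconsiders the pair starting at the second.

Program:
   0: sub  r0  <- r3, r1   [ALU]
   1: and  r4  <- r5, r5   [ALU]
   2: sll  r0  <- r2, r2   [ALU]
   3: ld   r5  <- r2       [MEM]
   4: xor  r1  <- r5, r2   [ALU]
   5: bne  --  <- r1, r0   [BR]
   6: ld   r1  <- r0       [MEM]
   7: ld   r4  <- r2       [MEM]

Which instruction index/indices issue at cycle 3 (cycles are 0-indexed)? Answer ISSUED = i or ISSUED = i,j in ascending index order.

ISSUED = 5

[0] i0,i1  sub.ALU;and.ALU  -- pair
[1] i2,i3  sll.ALU;ld.MEM  -- pair
[2] i4  xor.ALU  -- RAW r1
[3] i5  bne.BR  -- no-port BR/MEM
[4] i6  ld.MEM  -- no-port MEM/MEM
[5] i7  ld.MEM  -- tail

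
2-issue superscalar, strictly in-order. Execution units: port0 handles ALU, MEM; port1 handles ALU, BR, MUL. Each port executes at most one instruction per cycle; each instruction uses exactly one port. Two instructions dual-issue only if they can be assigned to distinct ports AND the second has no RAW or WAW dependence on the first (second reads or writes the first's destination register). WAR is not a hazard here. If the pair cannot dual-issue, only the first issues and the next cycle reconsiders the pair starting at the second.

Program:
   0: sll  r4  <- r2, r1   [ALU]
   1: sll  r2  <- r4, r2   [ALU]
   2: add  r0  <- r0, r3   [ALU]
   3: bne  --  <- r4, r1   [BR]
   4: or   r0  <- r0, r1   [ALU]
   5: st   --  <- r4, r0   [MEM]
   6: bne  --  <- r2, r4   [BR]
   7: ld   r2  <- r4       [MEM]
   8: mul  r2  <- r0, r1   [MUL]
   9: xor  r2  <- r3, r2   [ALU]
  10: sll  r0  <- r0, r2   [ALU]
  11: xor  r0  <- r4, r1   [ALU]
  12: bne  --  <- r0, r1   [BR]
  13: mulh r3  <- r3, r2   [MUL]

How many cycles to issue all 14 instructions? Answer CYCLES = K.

CYCLES = 11

c0: i0 sll  RAW r4
c1: i1&i2 sll add  pair
c2: i3&i4 bne or  pair
c3: i5&i6 st bne  pair
c4: i7 ld  WAW r2
c5: i8 mul  RAW+WAW r2
c6: i9 xor  RAW r2
c7: i10 sll  WAW r0
c8: i11 xor  RAW r0
c9: i12 bne  no-port BR/MUL
c10: i13 mulh  tail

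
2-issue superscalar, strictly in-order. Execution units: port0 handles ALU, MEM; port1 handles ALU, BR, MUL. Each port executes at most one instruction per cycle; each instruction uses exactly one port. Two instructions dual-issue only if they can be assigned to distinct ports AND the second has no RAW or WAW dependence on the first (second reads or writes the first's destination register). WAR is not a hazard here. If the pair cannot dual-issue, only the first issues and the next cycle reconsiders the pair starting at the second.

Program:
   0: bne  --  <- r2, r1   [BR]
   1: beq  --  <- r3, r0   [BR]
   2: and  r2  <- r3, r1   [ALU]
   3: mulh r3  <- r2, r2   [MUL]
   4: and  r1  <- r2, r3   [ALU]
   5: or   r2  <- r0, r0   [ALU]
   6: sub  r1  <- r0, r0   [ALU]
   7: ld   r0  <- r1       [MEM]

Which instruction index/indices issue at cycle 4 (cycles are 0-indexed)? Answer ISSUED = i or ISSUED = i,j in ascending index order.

ISSUED = 6

[0] i0  bne  -- no-port BR/BR
[1] i1/i2  beq/and  -- dual
[2] i3  mulh  -- RAW r3
[3] i4/i5  and/or  -- dual
[4] i6  sub  -- RAW r1
[5] i7  ld  -- tail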